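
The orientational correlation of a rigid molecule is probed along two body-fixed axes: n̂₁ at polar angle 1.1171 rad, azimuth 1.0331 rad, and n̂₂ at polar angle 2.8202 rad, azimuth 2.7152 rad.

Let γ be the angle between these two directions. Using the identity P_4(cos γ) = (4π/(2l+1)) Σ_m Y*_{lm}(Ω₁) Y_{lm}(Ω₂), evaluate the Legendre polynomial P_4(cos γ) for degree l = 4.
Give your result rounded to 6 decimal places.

Expand P_4 via completeness: Σ_{m} conj(Y_{4,m}) at Ω₁ times Y_{4,m} at Ω₂ —
  m=-4: Y*=-0.158290-0.241608i  Y=-0.000592+0.004366i  product +0.001149-0.000548i
  m=-3: Y*=-0.398017+0.016843i  Y=+0.010762+0.035853i  product -0.004887-0.014089i
  m=-2: Y*=-0.044286+0.081958i  Y=+0.116424+0.133277i  product -0.016079+0.003640i
  m=-1: Y*=-0.158003-0.264972i  Y=+0.426208+0.193610i  product -0.016041-0.143524i
  m=+0: Y*=-0.155653-0.000000i  Y=+0.460917+0.000000i  product -0.071743-0.000000i
  m=+1: Y*=+0.158003-0.264972i  Y=-0.426208+0.193610i  product -0.016041+0.143524i
  m=+2: Y*=-0.044286-0.081958i  Y=+0.116424-0.133277i  product -0.016079-0.003640i
  m=+3: Y*=+0.398017+0.016843i  Y=-0.010762+0.035853i  product -0.004887+0.014089i
  m=+4: Y*=-0.158290+0.241608i  Y=-0.000592-0.004366i  product +0.001149+0.000548i
Σ over m = -0.143461-0.000000i; ×(4π/9) → -0.200309-0.000000i. Real part: -0.200309

-0.200309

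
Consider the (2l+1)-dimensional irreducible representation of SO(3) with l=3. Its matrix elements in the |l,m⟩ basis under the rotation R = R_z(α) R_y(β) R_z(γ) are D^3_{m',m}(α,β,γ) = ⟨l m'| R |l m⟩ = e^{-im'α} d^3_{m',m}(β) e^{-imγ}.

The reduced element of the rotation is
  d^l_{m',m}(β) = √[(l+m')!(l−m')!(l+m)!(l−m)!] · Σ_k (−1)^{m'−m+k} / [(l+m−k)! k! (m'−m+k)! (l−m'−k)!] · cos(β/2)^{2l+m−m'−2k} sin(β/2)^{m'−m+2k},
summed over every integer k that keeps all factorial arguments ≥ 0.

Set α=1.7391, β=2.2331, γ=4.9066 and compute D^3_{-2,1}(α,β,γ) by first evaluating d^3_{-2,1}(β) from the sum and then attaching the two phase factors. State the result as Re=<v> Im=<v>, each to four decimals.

D^3_{-2,1}(1.7391,2.2331,4.9066) = e^{-i·-2·1.7391}·d^3_{-2,1}(2.2331)·e^{-i·1·4.9066}. Compute d first:
Half-angle: c=0.438785, s=0.898592. N=√(1·120·24·2)=75.894664
k: max(0,(1)−(-2))=3 … min(3+(1),3−(-2))=4
  k=3: (−1)^0·75.8947/(12)·0.4388^3·0.8986^3 = +0.387680
  k=4: (−1)^1·75.8947/(24)·0.4388^1·0.8986^5 = -0.812952
d^3_{-2,1}(2.2331) = +0.387680 -0.812952 = -0.425271
Phases: e^{-i·(-2)·1.7391}=-0.943881-0.330287i, e^{-i·(1)·4.9066}=+0.192992+0.981200i ⇒ D=-0.060353+0.420967i

Re=-0.0604 Im=0.4210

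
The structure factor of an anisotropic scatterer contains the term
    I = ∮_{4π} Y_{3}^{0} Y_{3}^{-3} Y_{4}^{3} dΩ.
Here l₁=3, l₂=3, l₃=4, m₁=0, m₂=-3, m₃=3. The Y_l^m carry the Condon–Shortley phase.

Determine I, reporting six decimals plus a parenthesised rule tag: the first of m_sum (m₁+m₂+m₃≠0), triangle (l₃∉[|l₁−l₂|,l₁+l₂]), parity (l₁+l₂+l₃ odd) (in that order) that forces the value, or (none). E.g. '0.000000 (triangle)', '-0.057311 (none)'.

m-sum 0 ✓  L=10 even ✓  0≤4≤6 ✓
Π(2lᵢ+1) = 7×7×9 = 441
triangle coeff Δ(3,3,4) = 1/34650
Σ_t [0,2]: t=0:+1/72 t=1:−1/16 t=2:+1/72 = -5/144
(3j)²=2/77 [(3 3 4; 0 0 0)], sign=-1
Σ_t [0,0]: t=0:+1/288 = 1/288
(3j)²=1/22 [(3 3 4; 0 -3 3)], sign=-1
⇒ 4πI² = 63/121
I = (+1)√(63/121/(4π)) = 0.20355073
No selection rule forces the value: the integral is nonzero (none).

0.203551 (none)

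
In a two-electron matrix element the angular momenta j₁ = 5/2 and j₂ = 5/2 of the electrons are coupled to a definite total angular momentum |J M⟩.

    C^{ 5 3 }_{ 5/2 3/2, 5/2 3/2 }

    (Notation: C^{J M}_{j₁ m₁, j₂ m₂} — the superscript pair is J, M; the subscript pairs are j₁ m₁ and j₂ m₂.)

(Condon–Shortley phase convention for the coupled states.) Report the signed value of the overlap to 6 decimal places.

+0.745356  (= +√(5/9))

j₁+j₂−J=0  J+j₁−j₂=5  J−j₁+j₂=5  j₁+j₂+J+1=11
(j₁±m₁, j₂±m₂, J±M) = (4,1,4,1,8,2)
P² = 184320
sum k=0..0:
  [0] +1/576 = 1/576
S = 1/576
C² = P²·S² = 5/9 ; C = +0.745356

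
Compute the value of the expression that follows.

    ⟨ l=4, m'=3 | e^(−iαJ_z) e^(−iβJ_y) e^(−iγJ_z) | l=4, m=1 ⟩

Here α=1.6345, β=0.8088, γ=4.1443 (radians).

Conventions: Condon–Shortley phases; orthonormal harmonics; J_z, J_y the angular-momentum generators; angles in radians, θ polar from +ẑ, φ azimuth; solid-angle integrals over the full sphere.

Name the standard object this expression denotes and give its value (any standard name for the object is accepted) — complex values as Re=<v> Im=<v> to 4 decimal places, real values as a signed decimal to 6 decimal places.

Wigner D-matrix element, Re=-0.4792 Im=-0.1897

This is a Wigner D-matrix element — the rotation-matrix element ⟨l m'| R(α,β,γ) |l m⟩ in the angular-momentum basis.
D^4_{3,1}(1.6345,0.8088,4.1443) = e^{-i·3·1.6345}·d^4_{3,1}(0.8088)·e^{-i·1·4.1443}. Compute d first:
c=cos(0.808800/2)=0.919339, s=sin(0.808800/2)=0.393467; N=√[5040·1·120·6]=1904.940944
The bounds max(0,m−m')=0 and min(l+m,l−m')=1 give 2 terms
  k=0: (−1)^2·1904.9409/(240)·0.9193^6·0.3935^2 = +0.741892
  k=1: (−1)^3·1904.9409/(144)·0.9193^4·0.3935^4 = -0.226493
d^4_{3,1}(0.8088) = +0.741892 -0.226493 = +0.515398
D = (+0.189950+0.981794i)·(+0.515398)·(-0.538022+0.842931i) = -0.479208-0.189724i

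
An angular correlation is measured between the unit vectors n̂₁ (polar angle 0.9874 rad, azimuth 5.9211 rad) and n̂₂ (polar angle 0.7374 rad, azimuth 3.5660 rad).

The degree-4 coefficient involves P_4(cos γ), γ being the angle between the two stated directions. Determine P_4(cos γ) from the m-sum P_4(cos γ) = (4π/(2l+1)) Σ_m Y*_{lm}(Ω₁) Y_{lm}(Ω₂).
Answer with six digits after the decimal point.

Expand P_4 via completeness: Σ_{m} conj(Y_{4,m}) at Ω₁ times Y_{4,m} at Ω₂ —
  m=-4: Y*=0.02623 - 0.21310j  Y=-0.01144 - 0.08971j  product -0.01942 + 0.00009j
  m=-3: Y*=0.18671 - 0.35469j  Y=-0.08257 + 0.26925j  product 0.08008 + 0.07956j
  m=-2: Y*=0.19621 - 0.17354j  Y=0.28339 - 0.32182j  product -0.00025 - 0.11232j
  m=-1: Y*=-0.17815 + 0.06748j  Y=-0.17926 + 0.08100j  product 0.02647 - 0.02653j
  m=+0: Y*=-0.30473 + 0.00000j  Y=-0.30995 + 0.00000j  product 0.09445 + 0.00000j
  m=+1: Y*=0.17815 + 0.06748j  Y=0.17926 + 0.08100j  product 0.02647 + 0.02653j
  m=+2: Y*=0.19621 + 0.17354j  Y=0.28339 + 0.32182j  product -0.00025 + 0.11232j
  m=+3: Y*=-0.18671 - 0.35469j  Y=0.08257 + 0.26925j  product 0.08008 - 0.07956j
  m=+4: Y*=0.02623 + 0.21310j  Y=-0.01144 + 0.08971j  product -0.01942 - 0.00009j
Σ over m = 0.26823 - 0.00000j; ×(4π/9) → 0.37451 - 0.00000j. Real part: 0.374513

0.374513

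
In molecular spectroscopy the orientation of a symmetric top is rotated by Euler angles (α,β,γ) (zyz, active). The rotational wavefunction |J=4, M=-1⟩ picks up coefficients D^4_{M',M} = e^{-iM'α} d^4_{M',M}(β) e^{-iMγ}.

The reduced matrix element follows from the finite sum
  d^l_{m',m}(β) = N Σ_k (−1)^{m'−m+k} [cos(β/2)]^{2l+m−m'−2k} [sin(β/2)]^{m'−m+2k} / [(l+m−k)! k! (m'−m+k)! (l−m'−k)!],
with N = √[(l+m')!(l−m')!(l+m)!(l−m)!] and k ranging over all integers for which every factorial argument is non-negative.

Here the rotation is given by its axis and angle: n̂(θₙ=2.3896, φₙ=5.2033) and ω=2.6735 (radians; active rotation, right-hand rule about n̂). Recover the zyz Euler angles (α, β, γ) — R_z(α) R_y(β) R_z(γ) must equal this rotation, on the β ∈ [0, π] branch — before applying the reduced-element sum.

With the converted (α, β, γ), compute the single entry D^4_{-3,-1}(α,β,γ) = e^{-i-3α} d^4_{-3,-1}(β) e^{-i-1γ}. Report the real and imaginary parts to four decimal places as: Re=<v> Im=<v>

Re=0.1209 Im=-0.1516

Axis–angle → zyz. n̂ = (sinθₙcosφₙ, sinθₙsinφₙ, cosθₙ) = (+0.322031, -0.602424, -0.730329), ω = 2.6735.
R = I cosω + sinω [n̂]ₓ + (1−cosω) n̂n̂ᵀ gives
  R = [-0.696178, -0.037617, -0.716883; -0.696644, -0.205639, +0.687313; -0.173274, +0.977905, +0.116955]
β = atan2(√(R₁₃²+R₂₃²), R₃₃) = 1.453573; α = atan2(R₂₃, R₁₃) mod 2π = 2.377250; γ = atan2(R₃₂, −R₃₁) mod 2π = 1.395428
First d^4_{-3,-1}(β=1.4536), then the phase factors e^{-i(-3)α} and e^{-i(-1)γ}:
c=cos(1.453573/2)=0.747314, s=sin(1.453573/2)=0.664471; N=√[1·5040·6·120]=1904.940944
k: max(0,(-1)−(-3))=2 … min(4+(-1),4−(-3))=3
  k=2: (−1)^0·1904.9409/(240)·0.7473^6·0.6645^2 = +0.610436
  k=3: (−1)^1·1904.9409/(144)·0.7473^4·0.6645^4 = -0.804333
d^4_{-3,-1}(1.4536) = +0.610436 -0.804333 = -0.193897
Attach z-rotation phases: D = e^{-i(-3)(2.3772)}·(-0.193897)·e^{-i(-1)(1.3954)} = +0.120892-0.151595i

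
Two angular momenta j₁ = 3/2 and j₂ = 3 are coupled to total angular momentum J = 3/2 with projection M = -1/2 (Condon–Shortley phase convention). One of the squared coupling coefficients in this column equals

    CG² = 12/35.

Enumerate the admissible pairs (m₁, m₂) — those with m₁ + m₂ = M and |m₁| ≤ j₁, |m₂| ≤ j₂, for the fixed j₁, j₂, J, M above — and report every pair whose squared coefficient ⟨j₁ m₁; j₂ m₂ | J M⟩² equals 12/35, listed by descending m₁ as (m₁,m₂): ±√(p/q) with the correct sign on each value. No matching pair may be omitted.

(1/2,-1): −√(12/35)

Admissible pairs with m₁+m₂ = M = -1/2: (-3/2,1), (-1/2,0), (1/2,-1), (3/2,-2)
  (m₁,m₂)=(3/2,-2): CG² = 2/7, CG = +√(2/7)
  (m₁,m₂)=(1/2,-1): CG² = 12/35, CG = −√(12/35)   ← matches the target
  (m₁,m₂)=(-1/2,0): CG² = 9/35, CG = +√(9/35)
  (m₁,m₂)=(-3/2,1): CG² = 4/35, CG = −√(4/35)
Pairs with CG² = 12/35: (1/2,-1): −√(12/35)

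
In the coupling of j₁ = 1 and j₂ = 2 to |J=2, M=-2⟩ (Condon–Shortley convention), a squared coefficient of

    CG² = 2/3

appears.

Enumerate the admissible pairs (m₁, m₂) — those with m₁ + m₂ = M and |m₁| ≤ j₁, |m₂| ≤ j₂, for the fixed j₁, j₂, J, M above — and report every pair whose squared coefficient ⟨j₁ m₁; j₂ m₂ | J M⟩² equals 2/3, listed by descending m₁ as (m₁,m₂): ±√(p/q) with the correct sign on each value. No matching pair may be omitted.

(0,-2): +√(2/3)

Admissible pairs with m₁+m₂ = M = -2: (-1,-1), (0,-2)
  (m₁,m₂)=(0,-2): CG² = 2/3, CG = +√(2/3)   ← matches the target
  (m₁,m₂)=(-1,-1): CG² = 1/3, CG = −√(1/3)
Pairs with CG² = 2/3: (0,-2): +√(2/3)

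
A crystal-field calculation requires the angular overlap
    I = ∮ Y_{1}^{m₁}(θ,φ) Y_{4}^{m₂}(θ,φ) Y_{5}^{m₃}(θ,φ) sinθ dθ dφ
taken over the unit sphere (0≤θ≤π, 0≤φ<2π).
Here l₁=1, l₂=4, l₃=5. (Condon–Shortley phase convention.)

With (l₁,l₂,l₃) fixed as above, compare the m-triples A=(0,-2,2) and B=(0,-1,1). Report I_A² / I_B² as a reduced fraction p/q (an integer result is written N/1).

Shared (l₁,l₂,l₃)=(1,4,5): N and (l;000)² cancel in I_A²/I_B².
A: Δ = 0!·2!·8!/11! = 1/495; Racah Σ t=0..0: t=0:+1/1440 = 1/1440; ⇒ 3j(1 4 5; 0 -2 2)² = 7/165, sgn -1
B: Δ = 0!·2!·8!/11! = 1/495; Racah Σ t=0..0: t=0:+1/720 = 1/720; ⇒ 3j(1 4 5; 0 -1 1)² = 8/165, sgn +1
I_A²/I_B² = (7/165)/(8/165) = 7/8

7/8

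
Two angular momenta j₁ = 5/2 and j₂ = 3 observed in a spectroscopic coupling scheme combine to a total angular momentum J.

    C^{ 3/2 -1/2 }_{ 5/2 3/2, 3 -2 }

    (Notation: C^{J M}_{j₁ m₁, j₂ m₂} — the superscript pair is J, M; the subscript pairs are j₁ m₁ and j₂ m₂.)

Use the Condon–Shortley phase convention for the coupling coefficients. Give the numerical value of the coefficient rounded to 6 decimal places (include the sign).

triangle: 4!·1!·2!/8! = 48/40320
(j±m)!: 4!·1!·1!·5!·1!·2! = 5760
prefactor² = (2J+1)·Δ·N² = 192/7
  k=0: +1/(0!·4!·1!·1!·0!·1!) = 1/24
  k=1: −1/(1!·3!·0!·0!·1!·2!) = -1/12
Σ = -1/24  ⇒  CG² = 192/7·(-1/24)² = 1/21
CG = −√(1/21) = -0.218218

-0.218218  (= −√(1/21))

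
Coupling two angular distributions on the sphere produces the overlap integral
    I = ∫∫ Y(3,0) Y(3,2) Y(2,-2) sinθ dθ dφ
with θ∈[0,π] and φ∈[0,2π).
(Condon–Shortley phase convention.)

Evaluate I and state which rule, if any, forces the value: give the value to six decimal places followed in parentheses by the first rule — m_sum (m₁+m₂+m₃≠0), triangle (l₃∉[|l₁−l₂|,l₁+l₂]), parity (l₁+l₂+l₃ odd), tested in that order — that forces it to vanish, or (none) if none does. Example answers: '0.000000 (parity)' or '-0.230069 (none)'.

Rules hold: Σm=0, L=8 even, 0≤2≤6.
N = 7·7·5 = 245
Δ = 4!·2!·2!/9! = 1/3780
Racah Σ t=1..3: t=1:−1/24 t=2:+1/4 t=3:−1/24 = 1/6
⇒ 3j(3 3 2; 0 0 0)² = 4/105, sgn +1
Racah Σ t=3..3: t=3:−1/24 = -1/24
⇒ 3j(3 3 2; 0 2 -2)² = 1/21, sgn -1
4πI² = N·(3j₀)²·(3jₘ)² = 4/9
I = -1·√(0.444444/4π) = -0.18806319
No selection rule forces the value: the integral is nonzero (none).

-0.188063 (none)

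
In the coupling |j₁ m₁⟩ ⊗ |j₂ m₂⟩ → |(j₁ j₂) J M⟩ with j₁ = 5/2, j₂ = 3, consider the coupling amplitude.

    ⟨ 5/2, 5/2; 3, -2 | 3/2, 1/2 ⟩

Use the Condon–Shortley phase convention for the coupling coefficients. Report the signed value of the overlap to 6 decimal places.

+√(5/21) = +0.487950

√[4·4!1!2!/8! · 5!0!1!5!2!1!] = √(960/7)
  +(−1)^0/∏(0,4,0,1,1,1)! = 1/24  (running 1/24)
⟨..|..⟩ = √(960/7)·(1/24) = +0.487950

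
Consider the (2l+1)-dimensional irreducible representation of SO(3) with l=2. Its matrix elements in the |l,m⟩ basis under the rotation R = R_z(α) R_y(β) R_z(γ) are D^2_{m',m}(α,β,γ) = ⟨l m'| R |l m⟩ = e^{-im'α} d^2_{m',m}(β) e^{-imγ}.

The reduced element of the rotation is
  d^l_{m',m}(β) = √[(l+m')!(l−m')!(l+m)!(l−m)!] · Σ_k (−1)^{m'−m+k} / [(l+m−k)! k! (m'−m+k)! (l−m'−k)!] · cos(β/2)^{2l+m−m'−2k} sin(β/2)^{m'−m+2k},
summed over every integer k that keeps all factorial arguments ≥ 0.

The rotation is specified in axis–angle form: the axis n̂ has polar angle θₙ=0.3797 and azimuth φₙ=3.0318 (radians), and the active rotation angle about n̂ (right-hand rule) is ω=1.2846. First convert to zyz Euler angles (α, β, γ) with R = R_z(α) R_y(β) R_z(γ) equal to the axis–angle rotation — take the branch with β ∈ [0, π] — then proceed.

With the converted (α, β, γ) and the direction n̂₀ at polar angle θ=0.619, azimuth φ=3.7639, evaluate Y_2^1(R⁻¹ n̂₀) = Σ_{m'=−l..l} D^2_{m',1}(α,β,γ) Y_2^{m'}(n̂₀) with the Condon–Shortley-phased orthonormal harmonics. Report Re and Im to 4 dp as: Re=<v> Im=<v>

Re=0.3847 Im=-0.0344

Axis–angle → zyz. n̂ = (sinθₙcosφₙ, sinθₙsinφₙ, cosθₙ) = (-0.368410, +0.040612, +0.928776), ω = 1.2846.
R = I cosω + sinω [n̂]ₓ + (1−cosω) n̂n̂ᵀ gives
  R = [+0.379715, -0.901736, -0.206614; +0.880259, +0.283489, +0.380496; -0.284534, -0.326354, +0.901406]
β = atan2(√(R₁₃²+R₂₃²), R₃₃) = 0.447789; α = atan2(R₂₃, R₁₃) mod 2π = 2.068258; γ = atan2(R₃₂, −R₃₁) mod 2π = 5.429436
Need the full column D^2_{m',1} for m'=−2..2 at α=2.0683, β=0.4478, γ=5.4294.
cos(β/2)=0.975040, sin(β/2)=0.222029
d^2_{-2,1}: single k=3 term ⇒ +0.021344;  D = +0.005855-0.020525i
d^2_{-1,1}: k∈[2..3] ⇒ +0.140600 -0.002430 = +0.138170;  D = -0.134852+0.030097i
d^2_{0,1}: k∈[1..2] ⇒ +0.504141 -0.026141 = +0.478000;  D = +0.314124+0.360292i
d^2_{1,1}: k∈[0..1] ⇒ +0.903837 -0.140600 = +0.763237;  D = +0.266214-0.715304i
d^2_{2,1}: single k=0 term ⇒ -0.411630;  D = +0.407535-0.057919i
Y_2^{m'}(θ=0.619,φ=3.7639) and Σ D·Y over m':
  (+0.0059-0.0205i)·(+0.0417-0.1232i)  (-0.1349+0.0301i)·(-0.2966+0.2128i)  (+0.3141+0.3603i)·(+0.3122+0.0000i)  (+0.2662-0.7153i)·(+0.2966+0.2128i)  (+0.4075-0.0579i)·(+0.0417+0.1232i)
Y_2^1(R⁻¹ n̂) = +0.384707-0.034449i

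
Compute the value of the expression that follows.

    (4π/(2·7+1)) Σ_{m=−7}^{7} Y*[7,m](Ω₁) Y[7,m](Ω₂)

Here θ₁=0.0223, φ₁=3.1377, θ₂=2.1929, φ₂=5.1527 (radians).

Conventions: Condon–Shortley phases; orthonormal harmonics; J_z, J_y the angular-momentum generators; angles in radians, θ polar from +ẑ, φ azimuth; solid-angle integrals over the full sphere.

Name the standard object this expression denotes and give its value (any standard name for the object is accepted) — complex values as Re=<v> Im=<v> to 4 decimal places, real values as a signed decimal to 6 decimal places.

This sum is the spherical-harmonic addition theorem: it equals the Legendre polynomial P_l(cos γ) of the angle γ between the two directions.
Term-by-term m-sum for l=7 (normalisation 4π/15 = 0.837758):
  term(m=-7) = (0.000000, -0.000000)   from Y*(Ω₁)=(-0.000000, 0.000000), Y(Ω₂)=(-0.006950, 0.116836)
  term(m=-6) = (-0.000000, -0.000000)   from Y*(Ω₁)=(0.000000, -0.000000), Y(Ω₂)=(-0.275636, -0.150483)
  term(m=-5) = (-0.000000, 0.000000)   from Y*(Ω₁)=(-0.000000, 0.000000), Y(Ω₂)=(0.358633, -0.261902)
  term(m=-4) = (0.000000, 0.000000)   from Y*(Ω₁)=(0.000002, -0.000000), Y(Ω₂)=(0.049949, 0.259094)
  term(m=-3) = (-0.000017, -0.000004)   from Y*(Ω₁)=(-0.000098, 0.000001), Y(Ω₂)=(0.168100, 0.042898)
  term(m=-2) = (-0.000830, 0.001021)   from Y*(Ω₁)=(0.003726, -0.000029), Y(Ω₂)=(-0.224802, 0.272279)
  term(m=-1) = (-0.001137, -0.002388)   from Y*(Ω₁)=(-0.090847, 0.000354), Y(Ω₂)=(0.012410, 0.026338)
  term(m=+0) = (-0.382237, 0.000000)   from Y*(Ω₁)=(1.084955, -0.000000), Y(Ω₂)=(-0.352306, 0.000000)
  term(m=+1) = (-0.001137, 0.002388)   from Y*(Ω₁)=(0.090847, 0.000354), Y(Ω₂)=(-0.012410, 0.026338)
  term(m=+2) = (-0.000830, -0.001021)   from Y*(Ω₁)=(0.003726, 0.000029), Y(Ω₂)=(-0.224802, -0.272279)
  term(m=+3) = (-0.000017, 0.000004)   from Y*(Ω₁)=(0.000098, 0.000001), Y(Ω₂)=(-0.168100, 0.042898)
  term(m=+4) = (0.000000, -0.000000)   from Y*(Ω₁)=(0.000002, 0.000000), Y(Ω₂)=(0.049949, -0.259094)
  term(m=+5) = (-0.000000, -0.000000)   from Y*(Ω₁)=(0.000000, 0.000000), Y(Ω₂)=(-0.358633, -0.261902)
  term(m=+6) = (-0.000000, 0.000000)   from Y*(Ω₁)=(0.000000, 0.000000), Y(Ω₂)=(-0.275636, 0.150483)
  term(m=+7) = (0.000000, 0.000000)   from Y*(Ω₁)=(0.000000, 0.000000), Y(Ω₂)=(0.006950, 0.116836)
Σ over m = (-0.386202, 0.000000); ×(4π/15) → (-0.323544, 0.000000). Real part: -0.323544

Legendre polynomial (addition theorem), -0.323544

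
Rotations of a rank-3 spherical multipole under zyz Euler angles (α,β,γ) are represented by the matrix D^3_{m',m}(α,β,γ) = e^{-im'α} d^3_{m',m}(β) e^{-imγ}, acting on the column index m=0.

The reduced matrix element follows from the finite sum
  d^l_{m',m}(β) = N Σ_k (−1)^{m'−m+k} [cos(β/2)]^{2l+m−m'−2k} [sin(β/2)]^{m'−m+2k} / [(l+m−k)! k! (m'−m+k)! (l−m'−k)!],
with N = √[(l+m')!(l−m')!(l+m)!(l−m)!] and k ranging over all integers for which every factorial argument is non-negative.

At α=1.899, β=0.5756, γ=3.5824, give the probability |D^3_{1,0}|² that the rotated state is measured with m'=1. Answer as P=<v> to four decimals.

First d^3_{1,0}(β=0.5756), then the phase factors e^{-i(1)α} and e^{-i(0)γ}:
c=cos(0.575600/2)=0.958871, s=sin(0.575600/2)=0.283843; N=√[24·2·6·6]=41.569219
k∈{0,1,2} keeps every argument non-negative
  k=0: (−1)^1·41.5692/(12)·0.9589^5·0.2838^1 = -0.797021
  k=1: (−1)^2·41.5692/(4)·0.9589^3·0.2838^3 = +0.209521
  k=2: (−1)^3·41.5692/(12)·0.9589^1·0.2838^5 = -0.006120
d^3_{1,0}(0.5756) = -0.797021 +0.209521 -0.006120 = -0.593619
|D^3_{1,0}|² = |d^3_{1,0}(β)|² = (-0.593619)² = 0.352384 (the z-rotation phases have unit modulus)

P=0.3524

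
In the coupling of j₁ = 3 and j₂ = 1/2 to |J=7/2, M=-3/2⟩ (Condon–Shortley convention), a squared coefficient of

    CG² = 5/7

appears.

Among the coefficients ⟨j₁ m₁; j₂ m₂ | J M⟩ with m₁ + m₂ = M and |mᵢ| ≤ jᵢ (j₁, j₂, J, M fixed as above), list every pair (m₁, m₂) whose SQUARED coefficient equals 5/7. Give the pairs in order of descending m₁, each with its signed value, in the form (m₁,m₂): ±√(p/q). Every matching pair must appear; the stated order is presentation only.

Admissible pairs with m₁+m₂ = M = -3/2: (-2,1/2), (-1,-1/2)
  (m₁,m₂)=(-1,-1/2): CG² = 5/7, CG = +√(5/7)   ← matches the target
  (m₁,m₂)=(-2,1/2): CG² = 2/7, CG = +√(2/7)
Pairs with CG² = 5/7: (-1,-1/2): +√(5/7)

(-1,-1/2): +√(5/7)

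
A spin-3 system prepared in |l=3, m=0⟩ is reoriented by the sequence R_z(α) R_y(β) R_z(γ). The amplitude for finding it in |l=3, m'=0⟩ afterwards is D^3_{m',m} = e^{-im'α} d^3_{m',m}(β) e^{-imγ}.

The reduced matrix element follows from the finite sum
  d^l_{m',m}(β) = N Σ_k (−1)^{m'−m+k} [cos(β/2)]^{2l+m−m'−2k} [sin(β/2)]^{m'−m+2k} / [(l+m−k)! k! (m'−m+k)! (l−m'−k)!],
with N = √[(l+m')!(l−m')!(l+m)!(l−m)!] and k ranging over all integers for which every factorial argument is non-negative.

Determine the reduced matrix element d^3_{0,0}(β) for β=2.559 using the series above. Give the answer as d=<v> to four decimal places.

d^3_{0,0}(β=2.5590) via the finite sum:
With c≡cos(β/2)=0.287194 and s≡sin(β/2)=0.957872, N=[6·6·6·6]^{1/2}=36.000000
The bounds max(0,m−m')=0 and min(l+m,l−m')=3 give 4 terms
  k=0: (−1)^0·36.0000/(36)·0.2872^6·0.9579^0 = +0.000561
  k=1: (−1)^1·36.0000/(4)·0.2872^4·0.9579^2 = -0.056177
  k=2: (−1)^2·36.0000/(4)·0.2872^2·0.9579^4 = +0.624920
  k=3: (−1)^3·36.0000/(36)·0.2872^0·0.9579^6 = -0.772406
d^3_{0,0}(2.5590) = +0.000561 -0.056177 +0.624920 -0.772406 = -0.203103

d=-0.2031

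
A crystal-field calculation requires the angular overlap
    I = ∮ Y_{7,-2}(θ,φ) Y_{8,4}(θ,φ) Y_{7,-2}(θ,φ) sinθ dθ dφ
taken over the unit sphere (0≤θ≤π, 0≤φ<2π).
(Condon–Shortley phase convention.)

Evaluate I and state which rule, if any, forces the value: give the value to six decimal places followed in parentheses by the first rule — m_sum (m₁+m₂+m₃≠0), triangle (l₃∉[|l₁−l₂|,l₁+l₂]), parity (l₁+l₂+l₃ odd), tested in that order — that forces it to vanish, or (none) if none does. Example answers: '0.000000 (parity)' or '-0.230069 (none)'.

Checks pass: Σm=0; 22 even; l₃=7∈[1,15].
(2·7+1)(2·8+1)(2·7+1) = 3825
Δ: 8! 6! 8! / 23! → 1/22086194130
sum: t=1:−1/18289152000 t=2:+1/248832000 t=3:−1/24883200 t=4:+1/11943936 t=5:−1/24883200 t=6:+1/248832000 t=7:−1/18289152000 = 11/975421440
3j²(7 8 7; 0 0 0) = Δ·Π!·Σ² = 1750/289731  (sign -1)
sum: t=4:+1/2786918400 t=5:−1/174182400 t=6:+1/74649600 t=7:−1/174182400 t=8:+1/2786918400 = 11/4180377600
3j²(7 8 7; -2 4 -2) = Δ·Π!·Σ² = 660/96577  (sign -1)
combine: 4πI² = 3825·1750/289731·660/96577 = 86625000/548653937
take √, sign +1: I = 0.11209015
No selection rule forces the value: the integral is nonzero (none).

0.112090 (none)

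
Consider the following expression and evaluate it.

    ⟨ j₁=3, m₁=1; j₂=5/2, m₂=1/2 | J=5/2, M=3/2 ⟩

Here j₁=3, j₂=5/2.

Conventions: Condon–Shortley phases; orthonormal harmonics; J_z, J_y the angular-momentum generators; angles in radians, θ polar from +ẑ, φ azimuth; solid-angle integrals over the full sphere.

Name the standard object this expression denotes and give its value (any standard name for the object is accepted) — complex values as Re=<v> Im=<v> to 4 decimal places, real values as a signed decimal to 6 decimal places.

Clebsch–Gordan coefficient, −√(1/35) ≈ -0.169031

This is a Clebsch–Gordan (vector-coupling) coefficient.
√[6·3!3!2!/9! · 4!2!3!2!4!1!] = √(576/35)
  +(−1)^1/∏(1,2,1,2,2,0)! = -1/8  (running -1/8)
  +(−1)^2/∏(2,1,0,1,3,1)! = 1/12  (running -1/24)
⟨..|..⟩ = √(576/35)·(-1/24) = -0.169031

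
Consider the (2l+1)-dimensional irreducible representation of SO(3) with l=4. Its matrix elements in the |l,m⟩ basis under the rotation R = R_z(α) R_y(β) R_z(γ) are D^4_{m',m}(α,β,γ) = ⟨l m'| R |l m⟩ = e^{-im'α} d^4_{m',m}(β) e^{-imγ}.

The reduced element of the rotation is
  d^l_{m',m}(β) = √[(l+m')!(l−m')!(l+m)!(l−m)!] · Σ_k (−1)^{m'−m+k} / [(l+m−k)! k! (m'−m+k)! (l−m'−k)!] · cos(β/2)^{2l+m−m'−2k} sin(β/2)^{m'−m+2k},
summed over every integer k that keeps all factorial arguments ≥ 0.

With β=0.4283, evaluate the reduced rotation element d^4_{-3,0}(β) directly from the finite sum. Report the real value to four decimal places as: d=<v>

d^4_{-3,0}(β=0.4283) via the finite sum:
With c≡cos(β/2)=0.977157 and s≡sin(β/2)=0.212517, N=[1·5040·24·24]^{1/2}=1703.830978
The bounds max(0,m−m')=3 and min(l+m,l−m')=4 give 2 terms
  k=3: (−1)^0·1703.8310/(144)·0.9772^5·0.2125^3 = +0.101174
  k=4: (−1)^1·1703.8310/(144)·0.9772^3·0.2125^5 = -0.004785
d^4_{-3,0}(0.4283) = +0.101174 -0.004785 = +0.096388

d=0.0964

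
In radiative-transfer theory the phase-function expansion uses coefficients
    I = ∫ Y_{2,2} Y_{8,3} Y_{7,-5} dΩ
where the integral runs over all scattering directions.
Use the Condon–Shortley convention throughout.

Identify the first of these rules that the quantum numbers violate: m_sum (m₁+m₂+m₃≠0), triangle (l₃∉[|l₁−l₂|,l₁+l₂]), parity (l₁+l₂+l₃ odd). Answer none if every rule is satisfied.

parity

Σmᵢ = 0  ✓
l₃∈[|l₁−l₂|,l₁+l₂]=[6,10], have l₃=7  ✓
Σlᵢ = 17 ⇒ odd  ✗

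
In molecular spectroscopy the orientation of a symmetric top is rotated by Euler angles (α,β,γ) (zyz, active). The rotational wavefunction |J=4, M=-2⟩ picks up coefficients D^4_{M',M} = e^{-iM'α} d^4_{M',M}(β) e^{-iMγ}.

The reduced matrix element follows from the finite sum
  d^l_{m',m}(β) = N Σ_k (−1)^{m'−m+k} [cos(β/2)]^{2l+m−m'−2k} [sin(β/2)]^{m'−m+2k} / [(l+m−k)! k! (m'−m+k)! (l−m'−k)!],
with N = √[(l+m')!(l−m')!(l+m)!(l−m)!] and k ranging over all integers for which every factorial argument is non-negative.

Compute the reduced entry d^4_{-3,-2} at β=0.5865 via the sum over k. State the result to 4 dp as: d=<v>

d^4_{-3,-2}(β=0.5865) via the finite sum:
With c≡cos(β/2)=0.957309 and s≡sin(β/2)=0.289065, N=[1·5040·2·720]^{1/2}=2693.993318
The bounds max(0,m−m')=1 and min(l+m,l−m')=2 give 2 terms
  k=1: (−1)^0·2693.9933/(720)·0.9573^7·0.2891^1 = +0.796941
  k=2: (−1)^1·2693.9933/(240)·0.9573^5·0.2891^3 = -0.217989
d^4_{-3,-2}(0.5865) = +0.796941 -0.217989 = +0.578952

d=0.5790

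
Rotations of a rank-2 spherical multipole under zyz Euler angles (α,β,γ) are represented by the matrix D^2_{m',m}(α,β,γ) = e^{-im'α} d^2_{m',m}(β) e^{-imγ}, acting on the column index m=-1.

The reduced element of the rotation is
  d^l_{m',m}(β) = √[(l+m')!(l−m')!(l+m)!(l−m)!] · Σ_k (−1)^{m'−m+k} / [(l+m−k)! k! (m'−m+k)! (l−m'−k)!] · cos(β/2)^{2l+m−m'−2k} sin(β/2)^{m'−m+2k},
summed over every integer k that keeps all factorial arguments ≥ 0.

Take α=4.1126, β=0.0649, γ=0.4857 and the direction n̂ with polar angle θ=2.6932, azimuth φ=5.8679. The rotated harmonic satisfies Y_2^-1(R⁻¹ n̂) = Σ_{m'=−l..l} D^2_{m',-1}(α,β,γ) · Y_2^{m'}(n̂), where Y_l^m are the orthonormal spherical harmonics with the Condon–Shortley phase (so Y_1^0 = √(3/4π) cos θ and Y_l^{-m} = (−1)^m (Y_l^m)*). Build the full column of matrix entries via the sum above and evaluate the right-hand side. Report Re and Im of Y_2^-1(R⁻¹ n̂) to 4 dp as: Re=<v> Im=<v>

Re=-0.1261 Im=0.2701

Need the full column D^2_{m',-1} for m'=−2..2 at α=4.1126, β=0.0649, γ=0.4857.
cos(β/2)=0.999474, sin(β/2)=0.032444
d^2_{-2,-1}: single k=1 term ⇒ +0.064786;  D = -0.048967+0.042420i
d^2_{-1,-1}: k∈[0..1] ⇒ +0.997896 -0.003155 = +0.994741;  D = -0.113243-0.988274i
d^2_{0,-1}: k∈[0..1] ⇒ -0.079347 +0.000084 = -0.079263;  D = -0.070096-0.037002i
d^2_{1,-1}: k∈[0..1] ⇒ +0.003155 -0.000001 = +0.003153;  D = -0.002789+0.001471i
d^2_{2,-1}: single k=0 term ⇒ -0.000068;  D = -0.000008+0.000068i
Y_2^{m'}(θ=2.6932,φ=5.8679) and Σ D·Y over m':
  (-0.0490+0.0424i)·(+0.0490+0.0536i)  (-0.1132-0.9883i)·(-0.2762-0.1218i)  (-0.0701-0.0370i)·(+0.4530+0.0000i)  (-0.0028+0.0015i)·(+0.2762-0.1218i)  (-0.0000+0.0001i)·(+0.0490-0.0536i)
Y_2^-1(R⁻¹ n̂) = -0.126074+0.270145i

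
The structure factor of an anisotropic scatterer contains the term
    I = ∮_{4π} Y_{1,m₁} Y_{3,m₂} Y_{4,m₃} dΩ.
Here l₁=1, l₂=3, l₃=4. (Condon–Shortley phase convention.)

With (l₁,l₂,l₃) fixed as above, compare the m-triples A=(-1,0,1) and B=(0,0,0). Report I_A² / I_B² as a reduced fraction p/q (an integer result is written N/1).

5/8

Same 1,3,4: normalisation and zero-m 3j drop out of the ratio.
A: Δ: 0! 2! 6! / 9! → 1/252; sum: t=0:+1/72 = 1/72; 3j²(1 3 4; -1 0 1) = Δ·Π!·Σ² = 5/126  (sign -1)
B: Δ: 0! 2! 6! / 9! → 1/252; sum: t=0:+1/36 = 1/36; 3j²(1 3 4; 0 0 0) = Δ·Π!·Σ² = 4/63  (sign +1)
I_A²/I_B² = (5/126)/(4/63) = 5/8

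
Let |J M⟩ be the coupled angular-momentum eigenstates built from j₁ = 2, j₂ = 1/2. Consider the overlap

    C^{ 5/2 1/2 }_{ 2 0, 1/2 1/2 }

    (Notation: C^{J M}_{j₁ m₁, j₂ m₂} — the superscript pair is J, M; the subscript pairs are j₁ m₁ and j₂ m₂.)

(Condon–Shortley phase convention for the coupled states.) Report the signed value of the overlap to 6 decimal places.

triangle: 0!*4!*1!/6! = 24/720
(j±m)!: 2!*2!*1!*0!*3!*2! = 48
prefactor² = (2J+1)*Δ*N² = 48/5
  k=0: +1/(0!*0!*2!*1!*2!*0!) = 1/4
Σ = 1/4  ⇒  CG² = 48/5*(1/4)² = 3/5
CG = +√(3/5) = +0.774597

+√(3/5) = +0.774597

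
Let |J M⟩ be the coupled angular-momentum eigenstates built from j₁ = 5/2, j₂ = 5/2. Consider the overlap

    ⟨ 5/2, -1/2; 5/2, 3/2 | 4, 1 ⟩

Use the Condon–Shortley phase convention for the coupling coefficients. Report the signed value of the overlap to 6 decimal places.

-0.597614  (= −√(5/14))

triangle: 1!×4!×4!/10! = 576/3628800
(j±m)!: 2!×3!×4!×1!×5!×3! = 207360
prefactor² = (2J+1)×Δ×N² = 10368/35
  k=0: +1/(0!×1!×3!×4!×1!×0!) = 1/144
  k=1: −1/(1!×0!×2!×3!×2!×1!) = -1/24
Σ = -5/144  ⇒  CG² = 10368/35×(-5/144)² = 5/14
CG = −√(5/14) = -0.597614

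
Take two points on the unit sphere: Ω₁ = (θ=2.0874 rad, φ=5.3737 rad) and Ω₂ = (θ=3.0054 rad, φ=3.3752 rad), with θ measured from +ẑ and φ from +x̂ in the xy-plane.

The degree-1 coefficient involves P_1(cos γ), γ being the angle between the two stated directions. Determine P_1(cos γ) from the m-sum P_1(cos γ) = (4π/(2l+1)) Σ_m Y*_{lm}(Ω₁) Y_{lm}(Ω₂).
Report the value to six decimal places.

0.440389

Summing Y*_{l m}(θ₁,φ₁)·Y_{l m}(θ₂,φ₂) over m ∈ [−1, 1]; prefactor 4π/(2·1+1) = 4.188790:
  [-1]  conj(Y_{1,-1})(Ω₁) = +0.184496-0.237078i ; Y_{1,-1}(Ω₂) = -0.045634+0.010859i ; Δ = -0.005845+0.012822i
  [+0]  conj(Y_{1,0})(Ω₁) = -0.241335-0.000000i ; Y_{1,0}(Ω₂) = -0.484078+0.000000i ; Δ = +0.116825+0.000000i
  [+1]  conj(Y_{1,1})(Ω₁) = -0.184496-0.237078i ; Y_{1,1}(Ω₂) = +0.045634+0.010859i ; Δ = -0.005845-0.012822i
Accumulated sum +0.105135+0.000000i; after 4π/(2l+1) scaling, +0.440389+0.000000i ⇒ P_1 = 0.440389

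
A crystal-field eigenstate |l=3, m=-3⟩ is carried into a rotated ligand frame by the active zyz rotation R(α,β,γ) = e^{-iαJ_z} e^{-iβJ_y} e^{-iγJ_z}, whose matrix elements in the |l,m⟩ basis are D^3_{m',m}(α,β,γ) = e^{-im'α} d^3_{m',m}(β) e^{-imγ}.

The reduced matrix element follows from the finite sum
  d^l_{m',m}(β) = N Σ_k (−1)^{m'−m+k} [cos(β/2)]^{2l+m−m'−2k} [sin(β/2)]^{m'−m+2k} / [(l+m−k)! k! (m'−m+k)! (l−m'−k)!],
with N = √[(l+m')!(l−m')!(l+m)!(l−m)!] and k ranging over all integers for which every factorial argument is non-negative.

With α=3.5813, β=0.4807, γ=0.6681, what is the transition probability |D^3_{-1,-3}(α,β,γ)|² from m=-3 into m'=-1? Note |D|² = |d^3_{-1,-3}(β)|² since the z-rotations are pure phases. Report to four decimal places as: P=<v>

P=0.0381

First d^3_{-1,-3}(β=0.4807), then the phase factors e^{-i(-1)α} and e^{-i(-3)γ}:
With c≡cos(β/2)=0.971255 and s≡sin(β/2)=0.238043, N=[2·24·1·720]^{1/2}=185.903201
k: max(0,(-3)−(-1))=0 … min(3+(-3),3−(-1))=0
  k=0: (−1)^2·185.9032/(48)·0.9713^4·0.2380^2 = +0.195293
d^3_{-1,-3}(0.4807) = +0.195293
|D^3_{-1,-3}|² = |d^3_{-1,-3}(β)|² = (+0.195293)² = 0.038139 (the z-rotation phases have unit modulus)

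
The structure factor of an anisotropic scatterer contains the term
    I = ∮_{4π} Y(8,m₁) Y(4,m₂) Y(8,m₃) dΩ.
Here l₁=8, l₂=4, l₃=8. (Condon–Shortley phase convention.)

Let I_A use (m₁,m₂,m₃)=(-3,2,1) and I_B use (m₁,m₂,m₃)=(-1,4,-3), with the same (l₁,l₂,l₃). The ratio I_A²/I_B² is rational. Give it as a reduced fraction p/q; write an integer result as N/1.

Same 8,4,8: normalisation and zero-m 3j drop out of the ratio.
A: Δ: 4! 12! 4! / 21! → 1/185175900; sum: t=2:+1/209018880 t=3:−1/34836480 t=4:+1/58060800 = -1/149299200; 3j²(8 4 8; -3 2 1) = Δ·Π!·Σ² = 77/25194  (sign +1)
B: Δ: 4! 12! 4! / 21! → 1/185175900; sum: t=4:+1/348364800 = 1/348364800; 3j²(8 4 8; -1 4 -3) = Δ·Π!·Σ² = 66/4199  (sign -1)
I_A²/I_B² = (77/25194)/(66/4199) = 7/36

7/36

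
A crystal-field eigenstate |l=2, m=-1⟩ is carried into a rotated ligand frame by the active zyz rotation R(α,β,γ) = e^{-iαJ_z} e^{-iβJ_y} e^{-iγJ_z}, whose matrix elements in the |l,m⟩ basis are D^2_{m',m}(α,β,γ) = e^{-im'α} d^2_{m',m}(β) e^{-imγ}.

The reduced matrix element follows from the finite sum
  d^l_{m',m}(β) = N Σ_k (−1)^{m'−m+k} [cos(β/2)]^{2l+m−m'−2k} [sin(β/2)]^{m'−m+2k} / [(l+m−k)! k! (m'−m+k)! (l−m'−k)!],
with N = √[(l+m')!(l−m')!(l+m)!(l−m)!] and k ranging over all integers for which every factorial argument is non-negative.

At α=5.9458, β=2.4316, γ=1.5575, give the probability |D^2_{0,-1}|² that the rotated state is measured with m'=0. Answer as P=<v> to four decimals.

D^2_{0,-1}(5.9458,2.4316,1.5575) = e^{-i·0·5.9458}·d^2_{0,-1}(2.4316)·e^{-i·-1·1.5575}. Compute d first:
c=cos(2.431600/2)=0.347587, s=sin(2.431600/2)=0.937648; N=√[2·2·1·6]=4.898979
The bounds max(0,m−m')=0 and min(l+m,l−m')=1 give 2 terms
  k=0: (−1)^1·4.8990/(2)·0.3476^3·0.9376^1 = -0.096451
  k=1: (−1)^2·4.8990/(2)·0.3476^1·0.9376^3 = +0.701872
d^2_{0,-1}(2.4316) = -0.096451 +0.701872 = +0.605422
|D^2_{0,-1}|² = |d^2_{0,-1}(β)|² = (+0.605422)² = 0.366535 (the z-rotation phases have unit modulus)

P=0.3665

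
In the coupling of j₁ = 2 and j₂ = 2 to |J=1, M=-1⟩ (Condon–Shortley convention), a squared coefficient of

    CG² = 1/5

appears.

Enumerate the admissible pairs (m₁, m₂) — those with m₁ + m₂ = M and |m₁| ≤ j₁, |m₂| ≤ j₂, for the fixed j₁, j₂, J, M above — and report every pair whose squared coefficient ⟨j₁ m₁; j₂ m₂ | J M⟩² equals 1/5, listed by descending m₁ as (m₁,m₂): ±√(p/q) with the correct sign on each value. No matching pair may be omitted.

Admissible pairs with m₁+m₂ = M = -1: (-2,1), (-1,0), (0,-1), (1,-2)
  (m₁,m₂)=(1,-2): CG² = 1/5, CG = +√(1/5)   ← matches the target
  (m₁,m₂)=(0,-1): CG² = 3/10, CG = −√(3/10)
  (m₁,m₂)=(-1,0): CG² = 3/10, CG = +√(3/10)
  (m₁,m₂)=(-2,1): CG² = 1/5, CG = −√(1/5)   ← matches the target
Pairs with CG² = 1/5: (1,-2): +√(1/5); (-2,1): −√(1/5)

(1,-2): +√(1/5); (-2,1): −√(1/5)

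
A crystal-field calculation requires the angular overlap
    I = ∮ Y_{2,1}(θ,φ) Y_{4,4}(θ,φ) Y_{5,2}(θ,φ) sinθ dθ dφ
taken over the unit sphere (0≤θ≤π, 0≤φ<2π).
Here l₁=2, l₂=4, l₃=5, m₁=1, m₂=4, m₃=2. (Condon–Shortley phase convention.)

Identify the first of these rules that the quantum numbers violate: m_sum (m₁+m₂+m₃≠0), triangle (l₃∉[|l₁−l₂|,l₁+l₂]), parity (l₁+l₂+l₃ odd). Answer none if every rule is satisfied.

m_sum

azimuthal sum: 1 + 4 + 2 = 7  ✗
2 ≤ 5 ≤ 6 (triangle on l)
L = 2 + 4 + 5 = 11 (odd)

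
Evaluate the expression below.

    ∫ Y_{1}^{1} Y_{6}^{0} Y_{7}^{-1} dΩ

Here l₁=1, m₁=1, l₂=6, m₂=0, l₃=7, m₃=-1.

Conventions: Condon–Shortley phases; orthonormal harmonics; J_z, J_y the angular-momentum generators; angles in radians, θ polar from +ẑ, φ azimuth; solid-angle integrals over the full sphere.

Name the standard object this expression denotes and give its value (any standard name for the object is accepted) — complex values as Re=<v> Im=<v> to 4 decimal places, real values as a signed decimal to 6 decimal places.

This is a Gaunt coefficient — the integral of a triple product of spherical harmonics over the sphere.
Rules hold: Σm=0, L=14 even, 5≤7≤7.
N = 3·13·15 = 585
Δ = 0!·2!·12!/15! = 1/1365
Racah Σ t=0..0: t=0:+1/518400 = 1/518400
⇒ 3j(1 6 7; 0 0 0)² = 7/195, sgn -1
Racah Σ t=0..0: t=0:+1/1036800 = 1/1036800
⇒ 3j(1 6 7; 1 0 -1)² = 4/195, sgn +1
4πI² = N·(3j₀)²·(3jₘ)² = 28/65
I = -1·√(0.430769/4π) = -0.18514731

Gaunt coefficient, -0.185147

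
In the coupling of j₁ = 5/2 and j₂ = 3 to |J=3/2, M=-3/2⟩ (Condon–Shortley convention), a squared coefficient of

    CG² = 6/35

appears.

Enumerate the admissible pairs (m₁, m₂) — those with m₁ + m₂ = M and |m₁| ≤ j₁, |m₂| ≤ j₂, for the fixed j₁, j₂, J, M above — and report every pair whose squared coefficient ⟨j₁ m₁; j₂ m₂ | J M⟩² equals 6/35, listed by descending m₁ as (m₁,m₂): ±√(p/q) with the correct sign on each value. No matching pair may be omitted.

Admissible pairs with m₁+m₂ = M = -3/2: (-5/2,1), (-3/2,0), (-1/2,-1), (1/2,-2), (3/2,-3)
  (m₁,m₂)=(3/2,-3): CG² = 3/14, CG = +√(3/14)
  (m₁,m₂)=(1/2,-2): CG² = 2/7, CG = −√(2/7)
  (m₁,m₂)=(-1/2,-1): CG² = 9/35, CG = +√(9/35)
  (m₁,m₂)=(-3/2,0): CG² = 6/35, CG = −√(6/35)   ← matches the target
  (m₁,m₂)=(-5/2,1): CG² = 1/14, CG = +√(1/14)
Pairs with CG² = 6/35: (-3/2,0): −√(6/35)

(-3/2,0): −√(6/35)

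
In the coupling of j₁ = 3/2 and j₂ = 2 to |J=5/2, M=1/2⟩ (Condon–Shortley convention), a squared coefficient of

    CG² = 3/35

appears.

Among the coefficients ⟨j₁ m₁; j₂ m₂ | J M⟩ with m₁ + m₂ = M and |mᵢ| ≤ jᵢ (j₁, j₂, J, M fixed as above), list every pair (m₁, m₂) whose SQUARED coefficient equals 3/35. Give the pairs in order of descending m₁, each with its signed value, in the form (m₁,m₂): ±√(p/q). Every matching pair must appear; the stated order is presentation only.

(1/2,0): +√(3/35)

Admissible pairs with m₁+m₂ = M = 1/2: (-3/2,2), (-1/2,1), (1/2,0), (3/2,-1)
  (m₁,m₂)=(3/2,-1): CG² = 27/70, CG = +√(27/70)
  (m₁,m₂)=(1/2,0): CG² = 3/35, CG = +√(3/35)   ← matches the target
  (m₁,m₂)=(-1/2,1): CG² = 5/14, CG = −√(5/14)
  (m₁,m₂)=(-3/2,2): CG² = 6/35, CG = −√(6/35)
Pairs with CG² = 3/35: (1/2,0): +√(3/35)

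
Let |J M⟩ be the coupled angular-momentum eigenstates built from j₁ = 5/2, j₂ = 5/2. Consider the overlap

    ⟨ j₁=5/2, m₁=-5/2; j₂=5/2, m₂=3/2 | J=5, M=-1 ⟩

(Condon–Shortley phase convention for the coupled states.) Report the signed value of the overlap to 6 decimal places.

+0.154303  (= +√(1/42))

j₁+j₂−J=0  J+j₁−j₂=5  J−j₁+j₂=5  j₁+j₂+J+1=11
(j₁±m₁, j₂±m₂, J±M) = (0,5,4,1,4,6)
P² = 1382400/7
sum k=0..0:
  [0] +1/2880 = 1/2880
S = 1/2880
C² = P²·S² = 1/42 ; C = +0.154303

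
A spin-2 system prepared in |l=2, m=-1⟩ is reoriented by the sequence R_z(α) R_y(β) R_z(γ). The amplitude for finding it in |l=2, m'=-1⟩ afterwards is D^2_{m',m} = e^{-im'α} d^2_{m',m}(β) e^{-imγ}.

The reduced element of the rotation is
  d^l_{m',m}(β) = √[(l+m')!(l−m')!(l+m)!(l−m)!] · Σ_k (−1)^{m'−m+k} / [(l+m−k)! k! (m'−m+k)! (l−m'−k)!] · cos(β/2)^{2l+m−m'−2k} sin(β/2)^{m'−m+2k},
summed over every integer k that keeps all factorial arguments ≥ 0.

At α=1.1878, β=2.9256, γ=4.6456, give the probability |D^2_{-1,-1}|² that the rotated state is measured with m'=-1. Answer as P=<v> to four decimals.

P=0.0012

D^2_{-1,-1}(1.1878,2.9256,4.6456) = e^{-i·-1·1.1878}·d^2_{-1,-1}(2.9256)·e^{-i·-1·4.6456}. Compute d first:
With c≡cos(β/2)=0.107787 and s≡sin(β/2)=0.994174, N=[1·6·1·6]^{1/2}=6.000000
k: max(0,(-1)−(-1))=0 … min(2+(-1),2−(-1))=1
  k=0: (−1)^0·6.0000/(6)·0.1078^4·0.9942^0 = +0.000135
  k=1: (−1)^1·6.0000/(2)·0.1078^2·0.9942^2 = -0.034449
d^2_{-1,-1}(2.9256) = +0.000135 -0.034449 = -0.034314
|D^2_{-1,-1}|² = |d^2_{-1,-1}(β)|² = (-0.034314)² = 0.001177 (the z-rotation phases have unit modulus)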